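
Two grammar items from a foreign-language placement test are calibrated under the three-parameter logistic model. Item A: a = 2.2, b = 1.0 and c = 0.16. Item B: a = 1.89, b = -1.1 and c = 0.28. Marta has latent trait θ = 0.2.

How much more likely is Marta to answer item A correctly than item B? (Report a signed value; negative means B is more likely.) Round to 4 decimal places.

-0.6599

P(θ) = c + (1 − c) · 1 / (1 + exp(−a(θ − b)))
P_A = 0.2833
P_B = 0.9432
P_A − P_B = -0.6599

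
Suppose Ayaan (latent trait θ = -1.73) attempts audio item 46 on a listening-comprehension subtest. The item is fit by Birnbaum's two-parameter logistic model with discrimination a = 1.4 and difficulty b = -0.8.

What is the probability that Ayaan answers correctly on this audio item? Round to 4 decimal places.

P(θ) = 1 / (1 + exp(−a(θ − b)))
Exponent: 1.4 × (-1.73 − (-0.8)) = -1.3020
1/(1 + e^{1.3020}) = 0.2138

0.2138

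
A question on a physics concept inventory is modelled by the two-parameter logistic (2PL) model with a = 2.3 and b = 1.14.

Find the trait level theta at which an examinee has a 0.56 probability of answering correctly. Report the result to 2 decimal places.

P(theta) = 1 / (1 + exp(−a(theta − b)))
logit = ln(0.5600/0.4400) = 0.2412
theta = b + logit/(a) = 1.14 + 0.2412/2.3000 = 1.2449

1.24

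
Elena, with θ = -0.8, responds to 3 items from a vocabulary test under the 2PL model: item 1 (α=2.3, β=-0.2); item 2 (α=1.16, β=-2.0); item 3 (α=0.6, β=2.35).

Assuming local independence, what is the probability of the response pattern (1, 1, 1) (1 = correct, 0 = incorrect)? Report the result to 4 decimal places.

P(θ) = 1 / (1 + exp(−α(θ − β)))
P_1 = 1/(1+e^{1.3800}) = 0.2010
P_2 = 1/(1+e^{-1.3920}) = 0.8009
P_3 = 1/(1+e^{1.8900}) = 0.1312
L = P_1 × P_2 × P_3 = 0.2010 × 0.8009 × 0.1312 = 0.02113

0.0211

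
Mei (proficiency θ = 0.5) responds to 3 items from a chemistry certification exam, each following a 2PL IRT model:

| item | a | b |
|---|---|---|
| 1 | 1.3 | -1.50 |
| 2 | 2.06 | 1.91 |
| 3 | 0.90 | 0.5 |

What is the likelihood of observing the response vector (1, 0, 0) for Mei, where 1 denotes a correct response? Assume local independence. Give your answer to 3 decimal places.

P(θ) = 1 / (1 + exp(−a(θ − b)))
P_1 = 1/(1+e^{-2.6000}) = 0.9309
P_2 = 1/(1+e^{2.9046}) = 0.0519
P_3 = 1/(1+e^{0.0000}) = 0.5000
L = P_1 × (1−P_2) × (1−P_3) = 0.9309 × 0.9481 × 0.5000 = 0.44126

0.441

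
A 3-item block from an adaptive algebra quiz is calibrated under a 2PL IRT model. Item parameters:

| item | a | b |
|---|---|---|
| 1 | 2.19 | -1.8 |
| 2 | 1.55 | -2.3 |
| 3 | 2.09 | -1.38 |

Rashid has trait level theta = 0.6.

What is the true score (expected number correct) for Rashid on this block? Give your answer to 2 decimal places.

2.97

P(theta) = 1 / (1 + exp(−a(theta − b)))
P_1 = 1/(1+e^{-5.2560}) = 0.9948
P_2 = 1/(1+e^{-4.4950}) = 0.9890
P_3 = 1/(1+e^{-4.1382}) = 0.9843
E[score] = 0.9948 + 0.9890 + 0.9843 = 2.9681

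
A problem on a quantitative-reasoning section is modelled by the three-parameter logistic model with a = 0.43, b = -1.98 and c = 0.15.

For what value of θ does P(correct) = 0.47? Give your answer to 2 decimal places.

P(θ) = c + (1 − c) · 1 / (1 + exp(−a(θ − b)))
Remove guessing floor: (0.47 − 0.15)/(1 − 0.15) = 0.3765
logit = ln(0.3765/0.6235) = -0.5046
θ = b + logit/(a) = -1.98 + (-0.5046)/0.4300 = -3.1534

-3.15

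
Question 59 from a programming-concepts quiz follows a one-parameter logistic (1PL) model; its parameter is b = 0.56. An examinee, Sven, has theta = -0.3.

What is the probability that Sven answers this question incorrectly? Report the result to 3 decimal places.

0.703

P(theta) = 1 / (1 + exp(−(theta − b)))
Exponent: (-0.3 − 0.56) = -0.8600
1/(1 + e^{0.8600}) = 0.2973
P = 0.2973
P(incorrect) = 1 − 0.2973 = 0.7027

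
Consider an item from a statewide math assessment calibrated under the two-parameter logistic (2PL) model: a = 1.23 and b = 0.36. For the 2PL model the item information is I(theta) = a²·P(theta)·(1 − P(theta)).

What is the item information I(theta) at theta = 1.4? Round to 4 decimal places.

0.2576

P = 1/(1+e^{-1.2792}) = 0.7823
P(1−P) = 0.7823 × 0.2177 = 0.1703
I = a² × P(1−P) = 1.23² × 0.1703 = 0.25765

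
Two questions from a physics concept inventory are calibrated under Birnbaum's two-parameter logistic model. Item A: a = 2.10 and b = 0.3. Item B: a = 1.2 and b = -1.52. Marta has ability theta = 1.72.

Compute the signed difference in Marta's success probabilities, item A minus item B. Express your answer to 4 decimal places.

-0.0282

P(theta) = 1 / (1 + exp(−a(theta − b)))
P_A = 0.9518
P_B = 0.9799
P_A − P_B = -0.0282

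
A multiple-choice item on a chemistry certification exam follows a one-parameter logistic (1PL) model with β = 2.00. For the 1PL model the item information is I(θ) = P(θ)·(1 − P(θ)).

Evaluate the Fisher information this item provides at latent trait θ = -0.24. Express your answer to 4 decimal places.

P = 1/(1+e^{2.2400}) = 0.0962
P(1−P) = 0.0962 × 0.9038 = 0.0870
I = P(1−P) = 0.08696

0.0870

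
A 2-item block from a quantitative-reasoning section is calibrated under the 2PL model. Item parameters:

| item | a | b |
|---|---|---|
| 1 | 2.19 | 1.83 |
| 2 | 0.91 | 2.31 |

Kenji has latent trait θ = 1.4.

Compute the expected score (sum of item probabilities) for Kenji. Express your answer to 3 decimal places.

0.585

P(θ) = 1 / (1 + exp(−a(θ − b)))
P_1 = 1/(1+e^{0.9417}) = 0.2806
P_2 = 1/(1+e^{0.8281}) = 0.3040
E[score] = 0.2806 + 0.3040 = 0.5846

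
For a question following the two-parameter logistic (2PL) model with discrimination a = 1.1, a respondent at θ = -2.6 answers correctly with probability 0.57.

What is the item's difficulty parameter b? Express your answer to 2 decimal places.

P(θ) = 1 / (1 + exp(−a(θ − b)))
logit(0.57) = ln(0.57/0.43) = 0.2819
b = θ − logit/(a) = -2.6 − 0.2819/1.1000 = -2.8562

-2.86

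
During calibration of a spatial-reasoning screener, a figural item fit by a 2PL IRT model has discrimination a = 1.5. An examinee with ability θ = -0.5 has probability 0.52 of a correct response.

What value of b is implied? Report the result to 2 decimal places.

-0.55

P(θ) = 1 / (1 + exp(−a(θ − b)))
logit(0.52) = ln(0.52/0.48) = 0.0800
b = θ − logit/(a) = -0.5 − 0.0800/1.5000 = -0.5534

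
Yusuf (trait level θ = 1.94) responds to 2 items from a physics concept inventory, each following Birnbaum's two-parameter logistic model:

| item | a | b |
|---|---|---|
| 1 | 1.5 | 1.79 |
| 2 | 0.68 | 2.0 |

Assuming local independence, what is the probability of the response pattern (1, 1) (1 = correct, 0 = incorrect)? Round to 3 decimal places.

P(θ) = 1 / (1 + exp(−a(θ − b)))
P_1 = 1/(1+e^{-0.2250}) = 0.5560
P_2 = 1/(1+e^{0.0408}) = 0.4898
L = P_1 × P_2 = 0.5560 × 0.4898 = 0.27234

0.272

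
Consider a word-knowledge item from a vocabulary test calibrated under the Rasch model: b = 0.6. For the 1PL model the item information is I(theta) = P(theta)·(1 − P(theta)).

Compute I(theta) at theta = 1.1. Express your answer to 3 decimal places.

0.235

P = 1/(1+e^{-0.5000}) = 0.6225
P(1−P) = 0.6225 × 0.3775 = 0.2350
I = P(1−P) = 0.23500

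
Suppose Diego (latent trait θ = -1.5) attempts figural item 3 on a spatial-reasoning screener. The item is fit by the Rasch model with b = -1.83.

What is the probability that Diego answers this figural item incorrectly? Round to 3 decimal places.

P(θ) = 1 / (1 + exp(−(θ − b)))
Exponent: (-1.5 − (-1.83)) = 0.3300
1/(1 + e^{-0.3300}) = 0.5818
P = 0.5818
P(incorrect) = 1 − 0.5818 = 0.4182

0.418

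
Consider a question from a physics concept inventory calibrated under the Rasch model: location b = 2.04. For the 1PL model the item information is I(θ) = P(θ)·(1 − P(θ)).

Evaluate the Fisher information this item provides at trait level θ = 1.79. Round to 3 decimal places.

0.246

P = 1/(1+e^{0.2500}) = 0.4378
P(1−P) = 0.4378 × 0.5622 = 0.2461
I = P(1−P) = 0.24613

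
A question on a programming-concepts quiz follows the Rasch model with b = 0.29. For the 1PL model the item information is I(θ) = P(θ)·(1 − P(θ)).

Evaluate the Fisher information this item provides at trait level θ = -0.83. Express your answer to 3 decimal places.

0.185

P = 1/(1+e^{1.1200}) = 0.2460
P(1−P) = 0.2460 × 0.7540 = 0.1855
I = P(1−P) = 0.18549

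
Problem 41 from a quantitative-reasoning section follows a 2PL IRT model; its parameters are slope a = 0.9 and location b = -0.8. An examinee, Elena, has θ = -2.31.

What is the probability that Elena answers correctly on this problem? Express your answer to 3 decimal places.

0.204

P(θ) = 1 / (1 + exp(−a(θ − b)))
Exponent: 0.9 × (-2.31 − (-0.8)) = -1.3590
1/(1 + e^{1.3590}) = 0.2044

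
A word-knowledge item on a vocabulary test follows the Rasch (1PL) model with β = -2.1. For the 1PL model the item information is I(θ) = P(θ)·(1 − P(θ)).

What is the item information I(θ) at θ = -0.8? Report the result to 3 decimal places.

P = 1/(1+e^{-1.3000}) = 0.7858
P(1−P) = 0.7858 × 0.2142 = 0.1683
I = P(1−P) = 0.16830

0.168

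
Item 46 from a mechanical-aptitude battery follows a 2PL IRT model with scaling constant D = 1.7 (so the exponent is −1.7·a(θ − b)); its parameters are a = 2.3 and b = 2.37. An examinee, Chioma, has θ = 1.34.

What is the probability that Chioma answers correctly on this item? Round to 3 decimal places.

0.018

P(θ) = 1 / (1 + exp(−D·a(θ − b)))
Exponent: 1.7 × 2.3 × (1.34 − 2.37) = -4.0273
1/(1 + e^{4.0273}) = 0.0175
P = 0.0175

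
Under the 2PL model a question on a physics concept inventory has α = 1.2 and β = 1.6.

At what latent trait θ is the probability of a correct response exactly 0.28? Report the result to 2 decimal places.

P(θ) = 1 / (1 + exp(−α(θ − β)))
logit = ln(0.2800/0.7200) = -0.9445
θ = β + logit/(α) = 1.6 + (-0.9445)/1.2000 = 0.8129

0.81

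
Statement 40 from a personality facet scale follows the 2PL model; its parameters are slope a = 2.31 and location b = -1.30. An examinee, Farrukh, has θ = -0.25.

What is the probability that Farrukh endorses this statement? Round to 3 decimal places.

0.919

P(θ) = 1 / (1 + exp(−a(θ − b)))
Exponent: 2.31 × (-0.25 − (-1.30)) = 2.4255
1/(1 + e^{-2.4255}) = 0.9188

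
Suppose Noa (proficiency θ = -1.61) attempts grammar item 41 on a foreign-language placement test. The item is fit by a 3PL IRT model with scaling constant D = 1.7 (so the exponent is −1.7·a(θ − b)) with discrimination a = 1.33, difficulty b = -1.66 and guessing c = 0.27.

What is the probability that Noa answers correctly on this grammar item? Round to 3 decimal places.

P(θ) = c + (1 − c) · 1 / (1 + exp(−D·a(θ − b)))
Exponent: 1.7 × 1.33 × (-1.61 − (-1.66)) = 0.1130
1/(1 + e^{-0.1130}) = 0.5282
P = 0.27 + 0.73 × 0.5282 = 0.6556

0.656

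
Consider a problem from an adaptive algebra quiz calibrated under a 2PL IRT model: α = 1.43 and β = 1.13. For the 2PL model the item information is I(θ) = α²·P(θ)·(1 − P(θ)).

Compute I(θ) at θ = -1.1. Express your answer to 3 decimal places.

P = 1/(1+e^{3.1889}) = 0.0396
P(1−P) = 0.0396 × 0.9604 = 0.0380
I = α² × P(1−P) = 1.43² × 0.0380 = 0.07774

0.078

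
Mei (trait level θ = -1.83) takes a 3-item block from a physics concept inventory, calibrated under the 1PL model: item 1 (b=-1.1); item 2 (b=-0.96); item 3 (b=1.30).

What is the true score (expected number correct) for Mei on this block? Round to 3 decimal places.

P(θ) = 1 / (1 + exp(−(θ − b)))
P_1 = 1/(1+e^{0.7300}) = 0.3252
P_2 = 1/(1+e^{0.8700}) = 0.2953
P_3 = 1/(1+e^{3.1300}) = 0.0419
E[score] = 0.3252 + 0.2953 + 0.0419 = 0.6623

0.662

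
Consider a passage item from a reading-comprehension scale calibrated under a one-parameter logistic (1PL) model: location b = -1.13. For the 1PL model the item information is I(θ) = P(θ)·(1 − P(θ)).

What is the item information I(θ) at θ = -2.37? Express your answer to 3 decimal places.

P = 1/(1+e^{1.2400}) = 0.2244
P(1−P) = 0.2244 × 0.7756 = 0.1741
I = P(1−P) = 0.17406

0.174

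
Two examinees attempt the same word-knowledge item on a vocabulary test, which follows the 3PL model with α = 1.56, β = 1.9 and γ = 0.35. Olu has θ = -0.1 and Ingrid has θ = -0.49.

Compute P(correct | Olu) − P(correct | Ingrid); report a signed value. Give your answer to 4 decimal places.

P(θ) = γ + (1 − γ) · 1 / (1 + exp(−α(θ − β)))
P(Olu) = 0.3775  [exponent -3.1200]
P(Ingrid) = 0.3653  [exponent -3.7284]
Difference = 0.3775 − 0.3653 = 0.0122

0.0122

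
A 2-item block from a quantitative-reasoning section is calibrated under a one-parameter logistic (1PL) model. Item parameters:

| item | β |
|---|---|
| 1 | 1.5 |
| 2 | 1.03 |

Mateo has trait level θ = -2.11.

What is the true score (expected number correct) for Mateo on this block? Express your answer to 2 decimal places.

P(θ) = 1 / (1 + exp(−(θ − β)))
P_1 = 1/(1+e^{3.6100}) = 0.0263
P_2 = 1/(1+e^{3.1400}) = 0.0415
E[score] = 0.0263 + 0.0415 = 0.0678

0.07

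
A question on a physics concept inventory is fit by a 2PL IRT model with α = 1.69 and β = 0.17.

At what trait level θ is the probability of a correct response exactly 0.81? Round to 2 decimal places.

1.03

P(θ) = 1 / (1 + exp(−α(θ − β)))
logit = ln(0.8100/0.1900) = 1.4500
θ = β + logit/(α) = 0.17 + 1.4500/1.6900 = 1.0280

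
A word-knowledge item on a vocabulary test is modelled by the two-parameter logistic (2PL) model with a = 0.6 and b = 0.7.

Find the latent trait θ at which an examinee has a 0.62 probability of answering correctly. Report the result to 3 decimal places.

1.516

P(θ) = 1 / (1 + exp(−a(θ − b)))
logit = ln(0.6200/0.3800) = 0.4895
θ = b + logit/(a) = 0.7 + 0.4895/0.6000 = 1.5159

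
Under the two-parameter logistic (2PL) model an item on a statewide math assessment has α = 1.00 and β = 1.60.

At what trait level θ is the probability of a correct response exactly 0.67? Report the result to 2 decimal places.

2.31

P(θ) = 1 / (1 + exp(−α(θ − β)))
logit = ln(0.6700/0.3300) = 0.7082
θ = β + logit/(α) = 1.60 + 0.7082/1.0000 = 2.3082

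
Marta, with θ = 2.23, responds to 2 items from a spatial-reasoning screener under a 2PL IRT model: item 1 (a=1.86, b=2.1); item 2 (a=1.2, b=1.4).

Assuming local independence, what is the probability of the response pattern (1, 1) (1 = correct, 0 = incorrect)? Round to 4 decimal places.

0.4091

P(θ) = 1 / (1 + exp(−a(θ − b)))
P_1 = 1/(1+e^{-0.2418}) = 0.5602
P_2 = 1/(1+e^{-0.9960}) = 0.7303
L = P_1 × P_2 = 0.5602 × 0.7303 = 0.40907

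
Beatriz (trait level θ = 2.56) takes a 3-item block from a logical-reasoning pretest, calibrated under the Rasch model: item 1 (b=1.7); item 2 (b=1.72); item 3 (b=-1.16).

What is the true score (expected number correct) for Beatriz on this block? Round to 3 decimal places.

2.377

P(θ) = 1 / (1 + exp(−(θ − b)))
P_1 = 1/(1+e^{-0.8600}) = 0.7027
P_2 = 1/(1+e^{-0.8400}) = 0.6985
P_3 = 1/(1+e^{-3.7200}) = 0.9763
E[score] = 0.7027 + 0.6985 + 0.9763 = 2.3775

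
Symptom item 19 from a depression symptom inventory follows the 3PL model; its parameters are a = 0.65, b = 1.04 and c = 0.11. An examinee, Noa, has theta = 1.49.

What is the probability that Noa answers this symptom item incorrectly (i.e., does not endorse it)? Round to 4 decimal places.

P(theta) = c + (1 − c) · 1 / (1 + exp(−a(theta − b)))
Exponent: 0.65 × (1.49 − 1.04) = 0.2925
1/(1 + e^{-0.2925}) = 0.5726
P = 0.11 + 0.89 × 0.5726 = 0.6196
P(incorrect) = 1 − 0.6196 = 0.3804

0.3804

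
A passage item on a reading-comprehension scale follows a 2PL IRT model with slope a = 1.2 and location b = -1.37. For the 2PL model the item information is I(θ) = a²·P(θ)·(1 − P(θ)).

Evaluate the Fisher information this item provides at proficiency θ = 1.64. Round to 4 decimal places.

0.0369

P = 1/(1+e^{-3.6120}) = 0.9737
P(1−P) = 0.9737 × 0.0263 = 0.0256
I = a² × P(1−P) = 1.2² × 0.0256 = 0.03686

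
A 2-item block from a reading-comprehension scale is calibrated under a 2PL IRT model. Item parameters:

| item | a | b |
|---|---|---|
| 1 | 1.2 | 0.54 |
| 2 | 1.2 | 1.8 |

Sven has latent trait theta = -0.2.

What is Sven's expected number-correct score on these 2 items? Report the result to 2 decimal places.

0.37

P(theta) = 1 / (1 + exp(−a(theta − b)))
P_1 = 1/(1+e^{0.8880}) = 0.2915
P_2 = 1/(1+e^{2.4000}) = 0.0832
E[score] = 0.2915 + 0.0832 = 0.3747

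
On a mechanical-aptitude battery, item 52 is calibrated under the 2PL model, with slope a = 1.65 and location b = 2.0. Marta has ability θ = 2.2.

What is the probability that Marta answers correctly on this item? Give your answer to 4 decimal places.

0.5818

P(θ) = 1 / (1 + exp(−a(θ − b)))
Exponent: 1.65 × (2.2 − 2.0) = 0.3300
1/(1 + e^{-0.3300}) = 0.5818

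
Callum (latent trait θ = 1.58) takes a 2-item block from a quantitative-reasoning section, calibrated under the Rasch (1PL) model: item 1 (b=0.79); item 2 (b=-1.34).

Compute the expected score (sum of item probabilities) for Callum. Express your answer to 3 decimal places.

1.637

P(θ) = 1 / (1 + exp(−(θ − b)))
P_1 = 1/(1+e^{-0.7900}) = 0.6878
P_2 = 1/(1+e^{-2.9200}) = 0.9488
E[score] = 0.6878 + 0.9488 = 1.6367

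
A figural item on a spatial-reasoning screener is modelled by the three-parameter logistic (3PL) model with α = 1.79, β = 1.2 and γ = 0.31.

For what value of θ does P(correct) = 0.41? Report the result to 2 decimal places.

0.21

P(θ) = γ + (1 − γ) · 1 / (1 + exp(−α(θ − β)))
Remove guessing floor: (0.41 − 0.31)/(1 − 0.31) = 0.1449
logit = ln(0.1449/0.8551) = -1.7750
θ = β + logit/(α) = 1.2 + (-1.7750)/1.7900 = 0.2084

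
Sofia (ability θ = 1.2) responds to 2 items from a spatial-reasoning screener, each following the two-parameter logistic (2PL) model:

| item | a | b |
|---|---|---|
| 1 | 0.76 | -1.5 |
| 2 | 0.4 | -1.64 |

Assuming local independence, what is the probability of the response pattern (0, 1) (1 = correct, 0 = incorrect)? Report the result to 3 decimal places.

P(θ) = 1 / (1 + exp(−a(θ − b)))
P_1 = 1/(1+e^{-2.0520}) = 0.8861
P_2 = 1/(1+e^{-1.1360}) = 0.7569
L = (1−P_1) × P_2 = 0.1139 × 0.7569 = 0.08618

0.086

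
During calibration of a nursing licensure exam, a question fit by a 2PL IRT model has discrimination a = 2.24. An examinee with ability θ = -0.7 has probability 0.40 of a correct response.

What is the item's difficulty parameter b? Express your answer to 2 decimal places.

-0.52

P(θ) = 1 / (1 + exp(−a(θ − b)))
logit(0.40) = ln(0.40/0.60) = -0.4055
b = θ − logit/(a) = -0.7 − (-0.4055)/2.2400 = -0.5190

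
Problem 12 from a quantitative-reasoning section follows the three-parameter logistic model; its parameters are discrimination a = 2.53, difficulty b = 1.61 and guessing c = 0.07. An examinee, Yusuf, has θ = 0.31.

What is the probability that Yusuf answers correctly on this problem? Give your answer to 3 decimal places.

0.103

P(θ) = c + (1 − c) · 1 / (1 + exp(−a(θ − b)))
Exponent: 2.53 × (0.31 − 1.61) = -3.2890
1/(1 + e^{3.2890}) = 0.0360
P = 0.07 + 0.93 × 0.0360 = 0.1034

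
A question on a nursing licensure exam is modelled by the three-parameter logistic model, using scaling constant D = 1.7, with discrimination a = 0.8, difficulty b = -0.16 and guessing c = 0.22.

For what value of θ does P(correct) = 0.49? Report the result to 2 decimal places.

-0.63

P(θ) = c + (1 − c) · 1 / (1 + exp(−D·a(θ − b)))
Remove guessing floor: (0.49 − 0.22)/(1 − 0.22) = 0.3462
logit = ln(0.3462/0.6538) = -0.6360
θ = b + logit/(1.7·a) = -0.16 + (-0.6360)/1.3600 = -0.6276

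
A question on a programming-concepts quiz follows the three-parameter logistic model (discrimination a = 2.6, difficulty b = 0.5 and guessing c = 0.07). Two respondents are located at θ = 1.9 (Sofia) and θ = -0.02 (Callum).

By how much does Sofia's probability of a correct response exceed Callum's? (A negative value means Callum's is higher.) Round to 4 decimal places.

0.7151

P(θ) = c + (1 − c) · 1 / (1 + exp(−a(θ − b)))
P(Sofia) = 0.9762  [exponent 3.6400]
P(Callum) = 0.2612  [exponent -1.3520]
Difference = 0.9762 − 0.2612 = 0.7151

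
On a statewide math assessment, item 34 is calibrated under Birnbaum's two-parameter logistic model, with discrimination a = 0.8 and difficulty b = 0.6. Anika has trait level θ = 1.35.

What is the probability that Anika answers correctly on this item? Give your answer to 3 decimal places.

P(θ) = 1 / (1 + exp(−a(θ − b)))
Exponent: 0.8 × (1.35 − 0.6) = 0.6000
1/(1 + e^{-0.6000}) = 0.6457

0.646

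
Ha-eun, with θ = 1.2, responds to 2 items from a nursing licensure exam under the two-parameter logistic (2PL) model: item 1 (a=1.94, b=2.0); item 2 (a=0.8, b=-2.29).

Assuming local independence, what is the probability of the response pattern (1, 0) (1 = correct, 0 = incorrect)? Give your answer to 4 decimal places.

0.0101

P(θ) = 1 / (1 + exp(−a(θ − b)))
P_1 = 1/(1+e^{1.5520}) = 0.1748
P_2 = 1/(1+e^{-2.7920}) = 0.9422
L = P_1 × (1−P_2) = 0.1748 × 0.0578 = 0.01010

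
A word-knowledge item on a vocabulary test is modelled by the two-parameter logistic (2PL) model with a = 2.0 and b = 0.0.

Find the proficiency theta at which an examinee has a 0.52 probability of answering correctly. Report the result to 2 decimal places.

0.04

P(theta) = 1 / (1 + exp(−a(theta − b)))
logit = ln(0.5200/0.4800) = 0.0800
theta = b + logit/(a) = 0.0 + 0.0800/2.0000 = 0.0400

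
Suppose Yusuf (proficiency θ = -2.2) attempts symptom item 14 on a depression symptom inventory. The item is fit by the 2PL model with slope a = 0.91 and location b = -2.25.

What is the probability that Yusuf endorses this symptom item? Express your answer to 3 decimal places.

P(θ) = 1 / (1 + exp(−a(θ − b)))
Exponent: 0.91 × (-2.2 − (-2.25)) = 0.0455
1/(1 + e^{-0.0455}) = 0.5114

0.511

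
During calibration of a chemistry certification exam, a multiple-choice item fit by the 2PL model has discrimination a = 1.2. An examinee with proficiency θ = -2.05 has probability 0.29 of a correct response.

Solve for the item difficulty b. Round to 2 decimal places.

P(θ) = 1 / (1 + exp(−a(θ − b)))
logit(0.29) = ln(0.29/0.71) = -0.8954
b = θ − logit/(a) = -2.05 − (-0.8954)/1.2000 = -1.3038

-1.30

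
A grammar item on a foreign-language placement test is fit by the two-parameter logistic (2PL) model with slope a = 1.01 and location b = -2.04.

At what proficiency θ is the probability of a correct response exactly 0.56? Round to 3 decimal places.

-1.801

P(θ) = 1 / (1 + exp(−a(θ − b)))
logit = ln(0.5600/0.4400) = 0.2412
θ = b + logit/(a) = -2.04 + 0.2412/1.0100 = -1.8012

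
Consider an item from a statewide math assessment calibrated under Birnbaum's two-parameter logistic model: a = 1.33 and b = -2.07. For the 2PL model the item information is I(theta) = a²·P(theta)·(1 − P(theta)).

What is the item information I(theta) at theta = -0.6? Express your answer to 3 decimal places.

0.192

P = 1/(1+e^{-1.9551}) = 0.8760
P(1−P) = 0.8760 × 0.1240 = 0.1086
I = a² × P(1−P) = 1.33² × 0.1086 = 0.19214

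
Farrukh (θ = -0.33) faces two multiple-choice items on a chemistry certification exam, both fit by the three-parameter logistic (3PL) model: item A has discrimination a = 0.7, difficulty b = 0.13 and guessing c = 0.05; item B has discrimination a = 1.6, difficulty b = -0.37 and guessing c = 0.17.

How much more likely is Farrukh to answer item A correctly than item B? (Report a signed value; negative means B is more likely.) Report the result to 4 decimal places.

P(θ) = c + (1 − c) · 1 / (1 + exp(−a(θ − b)))
P_A = 0.4492
P_B = 0.5983
P_A − P_B = -0.1491

-0.1491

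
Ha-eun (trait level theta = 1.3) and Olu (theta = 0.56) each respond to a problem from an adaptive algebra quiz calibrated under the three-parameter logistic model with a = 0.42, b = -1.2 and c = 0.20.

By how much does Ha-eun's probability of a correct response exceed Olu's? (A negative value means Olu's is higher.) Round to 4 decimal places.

P(theta) = c + (1 − c) · 1 / (1 + exp(−a(theta − b)))
P(Ha-eun) = 0.7926  [exponent 1.0500]
P(Olu) = 0.7415  [exponent 0.7392]
Difference = 0.7926 − 0.7415 = 0.0512

0.0512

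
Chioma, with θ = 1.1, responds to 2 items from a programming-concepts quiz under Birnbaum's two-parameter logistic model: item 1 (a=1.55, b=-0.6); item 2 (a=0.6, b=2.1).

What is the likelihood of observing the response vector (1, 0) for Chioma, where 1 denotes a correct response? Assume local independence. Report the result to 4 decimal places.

P(θ) = 1 / (1 + exp(−a(θ − b)))
P_1 = 1/(1+e^{-2.6350}) = 0.9331
P_2 = 1/(1+e^{0.6000}) = 0.3543
L = P_1 × (1−P_2) = 0.9331 × 0.6457 = 0.60245

0.6024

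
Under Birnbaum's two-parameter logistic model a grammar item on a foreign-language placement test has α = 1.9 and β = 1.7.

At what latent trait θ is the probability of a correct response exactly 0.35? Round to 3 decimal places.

P(θ) = 1 / (1 + exp(−α(θ − β)))
logit = ln(0.3500/0.6500) = -0.6190
θ = β + logit/(α) = 1.7 + (-0.6190)/1.9000 = 1.3742

1.374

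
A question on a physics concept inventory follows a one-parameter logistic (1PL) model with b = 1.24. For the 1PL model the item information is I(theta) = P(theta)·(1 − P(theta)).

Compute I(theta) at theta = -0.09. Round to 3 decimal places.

0.165

P = 1/(1+e^{1.3300}) = 0.2092
P(1−P) = 0.2092 × 0.7908 = 0.1654
I = P(1−P) = 0.16541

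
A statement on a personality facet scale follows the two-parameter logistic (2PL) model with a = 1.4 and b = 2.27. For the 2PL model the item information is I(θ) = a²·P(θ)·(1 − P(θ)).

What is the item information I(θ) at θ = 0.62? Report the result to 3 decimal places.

P = 1/(1+e^{2.3100}) = 0.0903
P(1−P) = 0.0903 × 0.9097 = 0.0821
I = a² × P(1−P) = 1.4² × 0.0821 = 0.16100

0.161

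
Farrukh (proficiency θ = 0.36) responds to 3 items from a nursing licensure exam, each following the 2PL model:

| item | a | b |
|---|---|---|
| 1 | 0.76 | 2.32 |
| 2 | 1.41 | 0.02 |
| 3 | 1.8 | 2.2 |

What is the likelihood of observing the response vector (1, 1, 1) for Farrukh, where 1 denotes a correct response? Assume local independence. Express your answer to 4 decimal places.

0.0040

P(θ) = 1 / (1 + exp(−a(θ − b)))
P_1 = 1/(1+e^{1.4896}) = 0.1840
P_2 = 1/(1+e^{-0.4794}) = 0.6176
P_3 = 1/(1+e^{3.3120}) = 0.0352
L = P_1 × P_2 × P_3 = 0.1840 × 0.6176 × 0.0352 = 0.00400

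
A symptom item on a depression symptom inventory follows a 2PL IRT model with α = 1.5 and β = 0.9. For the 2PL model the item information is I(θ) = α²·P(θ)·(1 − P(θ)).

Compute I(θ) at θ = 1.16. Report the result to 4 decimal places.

P = 1/(1+e^{-0.3900}) = 0.5963
P(1−P) = 0.5963 × 0.4037 = 0.2407
I = α² × P(1−P) = 1.5² × 0.2407 = 0.54164

0.5416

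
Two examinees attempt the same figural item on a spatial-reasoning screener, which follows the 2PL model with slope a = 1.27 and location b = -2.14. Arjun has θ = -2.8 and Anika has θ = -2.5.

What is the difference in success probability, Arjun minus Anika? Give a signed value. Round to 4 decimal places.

-0.0857

P(θ) = 1 / (1 + exp(−a(θ − b)))
P(Arjun) = 0.3019  [exponent -0.8382]
P(Anika) = 0.3877  [exponent -0.4572]
Difference = 0.3019 − 0.3877 = -0.0857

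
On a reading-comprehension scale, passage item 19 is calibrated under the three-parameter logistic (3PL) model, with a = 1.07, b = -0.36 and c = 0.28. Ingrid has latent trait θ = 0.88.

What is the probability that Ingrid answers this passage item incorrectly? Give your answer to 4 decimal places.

P(θ) = c + (1 − c) · 1 / (1 + exp(−a(θ − b)))
Exponent: 1.07 × (0.88 − (-0.36)) = 1.3268
1/(1 + e^{-1.3268}) = 0.7903
P = 0.28 + 0.72 × 0.7903 = 0.8490
P(incorrect) = 1 − 0.8490 = 0.1510

0.1510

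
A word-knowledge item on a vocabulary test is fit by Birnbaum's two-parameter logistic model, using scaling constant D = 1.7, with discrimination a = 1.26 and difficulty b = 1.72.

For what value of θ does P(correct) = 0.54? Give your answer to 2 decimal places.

1.79

P(θ) = 1 / (1 + exp(−D·a(θ − b)))
logit = ln(0.5400/0.4600) = 0.1603
θ = b + logit/(1.7·a) = 1.72 + 0.1603/2.1420 = 1.7949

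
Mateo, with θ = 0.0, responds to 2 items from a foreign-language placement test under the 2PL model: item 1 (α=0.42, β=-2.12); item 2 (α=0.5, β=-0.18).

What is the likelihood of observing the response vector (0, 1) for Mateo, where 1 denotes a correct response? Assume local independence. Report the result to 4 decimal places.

0.1521

P(θ) = 1 / (1 + exp(−α(θ − β)))
P_1 = 1/(1+e^{-0.8904}) = 0.7090
P_2 = 1/(1+e^{-0.0900}) = 0.5225
L = (1−P_1) × P_2 = 0.2910 × 0.5225 = 0.15206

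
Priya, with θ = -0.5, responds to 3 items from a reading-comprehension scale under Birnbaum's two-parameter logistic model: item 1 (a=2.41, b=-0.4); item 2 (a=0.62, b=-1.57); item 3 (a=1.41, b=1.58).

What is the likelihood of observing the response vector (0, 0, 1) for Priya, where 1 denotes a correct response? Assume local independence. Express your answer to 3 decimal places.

P(θ) = 1 / (1 + exp(−a(θ − b)))
P_1 = 1/(1+e^{0.2410}) = 0.4400
P_2 = 1/(1+e^{-0.6634}) = 0.6600
P_3 = 1/(1+e^{2.9328}) = 0.0506
L = (1−P_1) × (1−P_2) × P_3 = 0.5600 × 0.3400 × 0.0506 = 0.00962

0.010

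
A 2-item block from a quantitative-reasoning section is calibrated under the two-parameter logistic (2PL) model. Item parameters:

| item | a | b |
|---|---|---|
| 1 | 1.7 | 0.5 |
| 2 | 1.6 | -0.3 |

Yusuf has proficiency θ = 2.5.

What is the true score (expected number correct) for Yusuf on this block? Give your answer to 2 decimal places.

P(θ) = 1 / (1 + exp(−a(θ − b)))
P_1 = 1/(1+e^{-3.4000}) = 0.9677
P_2 = 1/(1+e^{-4.4800}) = 0.9888
E[score] = 0.9677 + 0.9888 = 1.9565

1.96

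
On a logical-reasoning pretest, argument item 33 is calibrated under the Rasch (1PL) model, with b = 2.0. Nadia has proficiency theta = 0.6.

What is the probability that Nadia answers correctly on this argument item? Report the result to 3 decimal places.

0.198

P(theta) = 1 / (1 + exp(−(theta − b)))
Exponent: (0.6 − 2.0) = -1.4000
1/(1 + e^{1.4000}) = 0.1978
P = 0.1978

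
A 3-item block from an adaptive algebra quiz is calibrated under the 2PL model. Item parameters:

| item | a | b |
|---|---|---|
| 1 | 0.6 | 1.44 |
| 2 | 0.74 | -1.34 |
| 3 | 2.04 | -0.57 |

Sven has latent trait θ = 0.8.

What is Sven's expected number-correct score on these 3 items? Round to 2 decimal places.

2.18

P(θ) = 1 / (1 + exp(−a(θ − b)))
P_1 = 1/(1+e^{0.3840}) = 0.4052
P_2 = 1/(1+e^{-1.5836}) = 0.8297
P_3 = 1/(1+e^{-2.7948}) = 0.9424
E[score] = 0.4052 + 0.8297 + 0.9424 = 2.1773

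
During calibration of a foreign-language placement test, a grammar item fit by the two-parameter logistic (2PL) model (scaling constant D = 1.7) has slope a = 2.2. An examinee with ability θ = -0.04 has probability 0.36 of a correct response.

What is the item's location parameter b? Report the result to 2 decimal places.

P(θ) = 1 / (1 + exp(−D·a(θ − b)))
logit(0.36) = ln(0.36/0.64) = -0.5754
b = θ − logit/(1.7·a) = -0.04 − (-0.5754)/3.7400 = 0.1138

0.11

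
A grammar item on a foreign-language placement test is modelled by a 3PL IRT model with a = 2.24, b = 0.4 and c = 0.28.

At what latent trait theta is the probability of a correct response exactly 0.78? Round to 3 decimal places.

0.767

P(theta) = c + (1 − c) · 1 / (1 + exp(−a(theta − b)))
Remove guessing floor: (0.78 − 0.28)/(1 − 0.28) = 0.6944
logit = ln(0.6944/0.3056) = 0.8210
theta = b + logit/(a) = 0.4 + 0.8210/2.2400 = 0.7665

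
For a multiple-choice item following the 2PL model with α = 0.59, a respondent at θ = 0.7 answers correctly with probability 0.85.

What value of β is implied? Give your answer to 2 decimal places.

P(θ) = 1 / (1 + exp(−α(θ − β)))
logit(0.85) = ln(0.85/0.15) = 1.7346
β = θ − logit/(α) = 0.7 − 1.7346/0.5900 = -2.2400

-2.24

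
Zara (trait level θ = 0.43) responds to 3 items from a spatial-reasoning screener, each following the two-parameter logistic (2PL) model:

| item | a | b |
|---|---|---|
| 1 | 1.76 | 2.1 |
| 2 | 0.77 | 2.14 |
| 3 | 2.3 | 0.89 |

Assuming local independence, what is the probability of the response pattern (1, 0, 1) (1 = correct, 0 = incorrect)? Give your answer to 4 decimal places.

P(θ) = 1 / (1 + exp(−a(θ − b)))
P_1 = 1/(1+e^{2.9392}) = 0.0502
P_2 = 1/(1+e^{1.3167}) = 0.2114
P_3 = 1/(1+e^{1.0580}) = 0.2577
L = P_1 × (1−P_2) × P_3 = 0.0502 × 0.7886 × 0.2577 = 0.01021

0.0102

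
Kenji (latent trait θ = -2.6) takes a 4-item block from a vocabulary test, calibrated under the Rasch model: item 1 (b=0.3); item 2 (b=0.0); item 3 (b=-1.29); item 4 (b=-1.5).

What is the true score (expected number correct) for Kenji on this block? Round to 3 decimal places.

0.584

P(θ) = 1 / (1 + exp(−(θ − b)))
P_1 = 1/(1+e^{2.9000}) = 0.0522
P_2 = 1/(1+e^{2.6000}) = 0.0691
P_3 = 1/(1+e^{1.3100}) = 0.2125
P_4 = 1/(1+e^{1.1000}) = 0.2497
E[score] = 0.0522 + 0.0691 + 0.2125 + 0.2497 = 0.5835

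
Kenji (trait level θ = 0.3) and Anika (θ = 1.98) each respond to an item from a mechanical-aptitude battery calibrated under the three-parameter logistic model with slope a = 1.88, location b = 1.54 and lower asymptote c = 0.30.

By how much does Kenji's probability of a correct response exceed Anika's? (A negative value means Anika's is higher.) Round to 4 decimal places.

P(θ) = c + (1 − c) · 1 / (1 + exp(−a(θ − b)))
P(Kenji) = 0.3620  [exponent -2.3312]
P(Anika) = 0.7870  [exponent 0.8272]
Difference = 0.3620 − 0.7870 = -0.4250

-0.4250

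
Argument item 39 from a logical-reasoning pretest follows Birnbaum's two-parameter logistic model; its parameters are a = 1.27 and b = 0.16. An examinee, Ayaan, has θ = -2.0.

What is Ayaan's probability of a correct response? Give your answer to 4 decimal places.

P(θ) = 1 / (1 + exp(−a(θ − b)))
Exponent: 1.27 × (-2.0 − 0.16) = -2.7432
1/(1 + e^{2.7432}) = 0.0605

0.0605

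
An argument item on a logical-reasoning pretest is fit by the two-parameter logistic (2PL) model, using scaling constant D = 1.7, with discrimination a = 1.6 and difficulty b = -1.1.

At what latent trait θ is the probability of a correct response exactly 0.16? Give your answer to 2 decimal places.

P(θ) = 1 / (1 + exp(−D·a(θ − b)))
logit = ln(0.1600/0.8400) = -1.6582
θ = b + logit/(1.7·a) = -1.1 + (-1.6582)/2.7200 = -1.7096

-1.71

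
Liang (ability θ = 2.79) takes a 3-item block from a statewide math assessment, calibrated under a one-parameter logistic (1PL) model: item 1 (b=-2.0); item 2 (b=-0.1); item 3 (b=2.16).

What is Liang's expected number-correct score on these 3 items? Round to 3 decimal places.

P(θ) = 1 / (1 + exp(−(θ − b)))
P_1 = 1/(1+e^{-4.7900}) = 0.9918
P_2 = 1/(1+e^{-2.8900}) = 0.9473
P_3 = 1/(1+e^{-0.6300}) = 0.6525
E[score] = 0.9918 + 0.9473 + 0.6525 = 2.5916

2.592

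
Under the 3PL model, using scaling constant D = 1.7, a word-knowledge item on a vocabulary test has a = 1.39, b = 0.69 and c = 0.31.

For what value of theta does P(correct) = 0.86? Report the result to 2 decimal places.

P(theta) = c + (1 − c) · 1 / (1 + exp(−D·a(theta − b)))
Remove guessing floor: (0.86 − 0.31)/(1 − 0.31) = 0.7971
logit = ln(0.7971/0.2029) = 1.3683
theta = b + logit/(1.7·a) = 0.69 + 1.3683/2.3630 = 1.2690

1.27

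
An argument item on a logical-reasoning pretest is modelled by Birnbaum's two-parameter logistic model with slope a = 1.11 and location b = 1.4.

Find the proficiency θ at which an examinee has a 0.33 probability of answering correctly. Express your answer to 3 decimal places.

P(θ) = 1 / (1 + exp(−a(θ − b)))
logit = ln(0.3300/0.6700) = -0.7082
θ = b + logit/(a) = 1.4 + (-0.7082)/1.1100 = 0.7620

0.762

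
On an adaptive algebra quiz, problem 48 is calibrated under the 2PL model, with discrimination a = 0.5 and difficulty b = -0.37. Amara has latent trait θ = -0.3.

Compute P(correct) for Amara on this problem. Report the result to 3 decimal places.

0.509

P(θ) = 1 / (1 + exp(−a(θ − b)))
Exponent: 0.5 × (-0.3 − (-0.37)) = 0.0350
1/(1 + e^{-0.0350}) = 0.5087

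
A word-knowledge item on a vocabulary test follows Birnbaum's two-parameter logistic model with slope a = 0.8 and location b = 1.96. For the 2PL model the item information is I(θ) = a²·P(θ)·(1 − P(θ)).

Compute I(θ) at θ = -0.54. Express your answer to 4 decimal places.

0.0672

P = 1/(1+e^{2.0000}) = 0.1192
P(1−P) = 0.1192 × 0.8808 = 0.1050
I = a² × P(1−P) = 0.8² × 0.1050 = 0.06720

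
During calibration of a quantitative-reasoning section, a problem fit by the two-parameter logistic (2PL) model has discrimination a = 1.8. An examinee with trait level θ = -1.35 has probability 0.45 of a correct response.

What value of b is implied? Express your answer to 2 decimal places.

-1.24

P(θ) = 1 / (1 + exp(−a(θ − b)))
logit(0.45) = ln(0.45/0.55) = -0.2007
b = θ − logit/(a) = -1.35 − (-0.2007)/1.8000 = -1.2385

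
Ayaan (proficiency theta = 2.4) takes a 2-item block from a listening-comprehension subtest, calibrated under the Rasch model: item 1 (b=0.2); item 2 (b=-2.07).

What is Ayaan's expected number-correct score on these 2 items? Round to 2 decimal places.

P(theta) = 1 / (1 + exp(−(theta − b)))
P_1 = 1/(1+e^{-2.2000}) = 0.9002
P_2 = 1/(1+e^{-4.4700}) = 0.9887
E[score] = 0.9002 + 0.9887 = 1.8889

1.89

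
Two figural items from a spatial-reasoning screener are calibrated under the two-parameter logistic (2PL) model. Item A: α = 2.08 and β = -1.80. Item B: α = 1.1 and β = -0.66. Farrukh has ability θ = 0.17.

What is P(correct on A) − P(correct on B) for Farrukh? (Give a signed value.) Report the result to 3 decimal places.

P(θ) = 1 / (1 + exp(−α(θ − β)))
P_A = 0.9837
P_B = 0.7136
P_A − P_B = 0.2700

0.270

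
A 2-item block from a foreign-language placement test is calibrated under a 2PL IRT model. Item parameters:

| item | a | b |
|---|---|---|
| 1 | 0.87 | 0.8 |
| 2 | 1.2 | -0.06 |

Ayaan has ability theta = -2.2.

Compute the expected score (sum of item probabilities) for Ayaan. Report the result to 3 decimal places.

0.140

P(theta) = 1 / (1 + exp(−a(theta − b)))
P_1 = 1/(1+e^{2.6100}) = 0.0685
P_2 = 1/(1+e^{2.5680}) = 0.0712
E[score] = 0.0685 + 0.0712 = 0.1397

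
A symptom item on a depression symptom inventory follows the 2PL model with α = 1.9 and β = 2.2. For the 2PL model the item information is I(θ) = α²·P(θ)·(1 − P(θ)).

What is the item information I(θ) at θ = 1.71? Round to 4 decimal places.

0.7321

P = 1/(1+e^{0.9310}) = 0.2827
P(1−P) = 0.2827 × 0.7173 = 0.2028
I = α² × P(1−P) = 1.9² × 0.2028 = 0.73207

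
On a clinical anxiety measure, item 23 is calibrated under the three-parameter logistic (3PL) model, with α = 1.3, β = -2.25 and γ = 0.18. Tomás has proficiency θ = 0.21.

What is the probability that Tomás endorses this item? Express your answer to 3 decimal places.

P(θ) = γ + (1 − γ) · 1 / (1 + exp(−α(θ − β)))
Exponent: 1.3 × (0.21 − (-2.25)) = 3.1980
1/(1 + e^{-3.1980}) = 0.9608
P = 0.18 + 0.82 × 0.9608 = 0.9678

0.968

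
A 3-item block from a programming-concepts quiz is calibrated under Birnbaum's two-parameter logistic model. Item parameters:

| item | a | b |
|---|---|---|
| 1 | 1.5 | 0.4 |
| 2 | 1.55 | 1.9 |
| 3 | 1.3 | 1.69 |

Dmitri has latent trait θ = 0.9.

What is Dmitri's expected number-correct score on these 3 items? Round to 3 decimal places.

P(θ) = 1 / (1 + exp(−a(θ − b)))
P_1 = 1/(1+e^{-0.7500}) = 0.6792
P_2 = 1/(1+e^{1.5500}) = 0.1751
P_3 = 1/(1+e^{1.0270}) = 0.2637
E[score] = 0.6792 + 0.1751 + 0.2637 = 1.1179

1.118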